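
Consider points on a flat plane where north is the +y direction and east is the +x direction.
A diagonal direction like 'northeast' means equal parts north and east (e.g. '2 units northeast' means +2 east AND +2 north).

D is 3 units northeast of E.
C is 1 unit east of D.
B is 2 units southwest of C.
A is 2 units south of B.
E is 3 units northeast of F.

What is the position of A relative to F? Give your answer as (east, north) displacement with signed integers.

Answer: A is at (east=5, north=2) relative to F.

Derivation:
Place F at the origin (east=0, north=0).
  E is 3 units northeast of F: delta (east=+3, north=+3); E at (east=3, north=3).
  D is 3 units northeast of E: delta (east=+3, north=+3); D at (east=6, north=6).
  C is 1 unit east of D: delta (east=+1, north=+0); C at (east=7, north=6).
  B is 2 units southwest of C: delta (east=-2, north=-2); B at (east=5, north=4).
  A is 2 units south of B: delta (east=+0, north=-2); A at (east=5, north=2).
Therefore A relative to F: (east=5, north=2).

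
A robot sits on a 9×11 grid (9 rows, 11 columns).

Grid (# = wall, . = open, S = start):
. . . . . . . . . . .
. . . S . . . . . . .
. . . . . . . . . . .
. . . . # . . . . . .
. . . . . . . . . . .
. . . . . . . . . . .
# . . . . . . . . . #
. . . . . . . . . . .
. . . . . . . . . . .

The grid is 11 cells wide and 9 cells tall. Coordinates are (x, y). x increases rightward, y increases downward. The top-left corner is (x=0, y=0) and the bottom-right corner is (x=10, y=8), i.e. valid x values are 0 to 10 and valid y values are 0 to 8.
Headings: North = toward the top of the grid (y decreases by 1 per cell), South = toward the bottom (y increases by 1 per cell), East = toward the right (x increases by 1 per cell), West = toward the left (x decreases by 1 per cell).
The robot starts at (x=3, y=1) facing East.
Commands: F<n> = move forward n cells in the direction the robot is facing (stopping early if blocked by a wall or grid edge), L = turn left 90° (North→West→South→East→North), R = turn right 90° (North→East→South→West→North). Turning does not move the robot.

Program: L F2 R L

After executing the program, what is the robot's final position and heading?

Start: (x=3, y=1), facing East
  L: turn left, now facing North
  F2: move forward 1/2 (blocked), now at (x=3, y=0)
  R: turn right, now facing East
  L: turn left, now facing North
Final: (x=3, y=0), facing North

Answer: Final position: (x=3, y=0), facing North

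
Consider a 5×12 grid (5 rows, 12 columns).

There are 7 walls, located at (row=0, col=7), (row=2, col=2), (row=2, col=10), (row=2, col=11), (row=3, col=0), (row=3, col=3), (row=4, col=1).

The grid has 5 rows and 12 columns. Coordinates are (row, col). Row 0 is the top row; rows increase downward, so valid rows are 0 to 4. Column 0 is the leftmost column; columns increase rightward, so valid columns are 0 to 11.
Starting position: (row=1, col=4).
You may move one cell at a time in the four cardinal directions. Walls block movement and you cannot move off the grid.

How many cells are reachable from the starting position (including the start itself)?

Answer: Reachable cells: 52

Derivation:
BFS flood-fill from (row=1, col=4):
  Distance 0: (row=1, col=4)
  Distance 1: (row=0, col=4), (row=1, col=3), (row=1, col=5), (row=2, col=4)
  Distance 2: (row=0, col=3), (row=0, col=5), (row=1, col=2), (row=1, col=6), (row=2, col=3), (row=2, col=5), (row=3, col=4)
  Distance 3: (row=0, col=2), (row=0, col=6), (row=1, col=1), (row=1, col=7), (row=2, col=6), (row=3, col=5), (row=4, col=4)
  Distance 4: (row=0, col=1), (row=1, col=0), (row=1, col=8), (row=2, col=1), (row=2, col=7), (row=3, col=6), (row=4, col=3), (row=4, col=5)
  Distance 5: (row=0, col=0), (row=0, col=8), (row=1, col=9), (row=2, col=0), (row=2, col=8), (row=3, col=1), (row=3, col=7), (row=4, col=2), (row=4, col=6)
  Distance 6: (row=0, col=9), (row=1, col=10), (row=2, col=9), (row=3, col=2), (row=3, col=8), (row=4, col=7)
  Distance 7: (row=0, col=10), (row=1, col=11), (row=3, col=9), (row=4, col=8)
  Distance 8: (row=0, col=11), (row=3, col=10), (row=4, col=9)
  Distance 9: (row=3, col=11), (row=4, col=10)
  Distance 10: (row=4, col=11)
Total reachable: 52 (grid has 53 open cells total)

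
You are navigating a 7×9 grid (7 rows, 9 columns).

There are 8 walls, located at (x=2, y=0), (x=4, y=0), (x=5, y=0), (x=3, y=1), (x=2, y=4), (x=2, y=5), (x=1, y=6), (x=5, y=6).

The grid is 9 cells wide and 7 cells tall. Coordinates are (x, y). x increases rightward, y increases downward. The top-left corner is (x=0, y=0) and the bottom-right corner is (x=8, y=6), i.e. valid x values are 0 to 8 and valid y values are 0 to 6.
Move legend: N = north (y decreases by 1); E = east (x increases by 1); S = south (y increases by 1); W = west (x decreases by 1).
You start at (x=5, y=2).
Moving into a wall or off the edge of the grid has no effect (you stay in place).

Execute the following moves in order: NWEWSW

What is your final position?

Answer: Final position: (x=3, y=2)

Derivation:
Start: (x=5, y=2)
  N (north): (x=5, y=2) -> (x=5, y=1)
  W (west): (x=5, y=1) -> (x=4, y=1)
  E (east): (x=4, y=1) -> (x=5, y=1)
  W (west): (x=5, y=1) -> (x=4, y=1)
  S (south): (x=4, y=1) -> (x=4, y=2)
  W (west): (x=4, y=2) -> (x=3, y=2)
Final: (x=3, y=2)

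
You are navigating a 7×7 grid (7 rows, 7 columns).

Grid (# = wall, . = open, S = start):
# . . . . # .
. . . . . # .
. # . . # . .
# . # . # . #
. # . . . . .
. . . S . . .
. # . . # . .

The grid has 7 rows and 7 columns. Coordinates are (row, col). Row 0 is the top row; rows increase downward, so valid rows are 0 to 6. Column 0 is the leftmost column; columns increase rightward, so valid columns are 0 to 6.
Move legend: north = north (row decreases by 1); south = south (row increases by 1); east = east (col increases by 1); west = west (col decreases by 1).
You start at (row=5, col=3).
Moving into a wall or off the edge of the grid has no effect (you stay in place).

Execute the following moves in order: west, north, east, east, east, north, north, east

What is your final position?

Answer: Final position: (row=2, col=6)

Derivation:
Start: (row=5, col=3)
  west (west): (row=5, col=3) -> (row=5, col=2)
  north (north): (row=5, col=2) -> (row=4, col=2)
  east (east): (row=4, col=2) -> (row=4, col=3)
  east (east): (row=4, col=3) -> (row=4, col=4)
  east (east): (row=4, col=4) -> (row=4, col=5)
  north (north): (row=4, col=5) -> (row=3, col=5)
  north (north): (row=3, col=5) -> (row=2, col=5)
  east (east): (row=2, col=5) -> (row=2, col=6)
Final: (row=2, col=6)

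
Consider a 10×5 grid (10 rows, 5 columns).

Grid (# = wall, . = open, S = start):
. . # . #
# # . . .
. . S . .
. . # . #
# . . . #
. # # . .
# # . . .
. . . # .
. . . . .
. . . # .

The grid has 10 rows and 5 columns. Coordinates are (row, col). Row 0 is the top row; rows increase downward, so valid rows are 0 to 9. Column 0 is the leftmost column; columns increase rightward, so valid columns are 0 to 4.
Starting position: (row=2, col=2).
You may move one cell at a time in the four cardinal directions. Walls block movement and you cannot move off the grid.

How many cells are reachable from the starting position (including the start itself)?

Answer: Reachable cells: 33

Derivation:
BFS flood-fill from (row=2, col=2):
  Distance 0: (row=2, col=2)
  Distance 1: (row=1, col=2), (row=2, col=1), (row=2, col=3)
  Distance 2: (row=1, col=3), (row=2, col=0), (row=2, col=4), (row=3, col=1), (row=3, col=3)
  Distance 3: (row=0, col=3), (row=1, col=4), (row=3, col=0), (row=4, col=1), (row=4, col=3)
  Distance 4: (row=4, col=2), (row=5, col=3)
  Distance 5: (row=5, col=4), (row=6, col=3)
  Distance 6: (row=6, col=2), (row=6, col=4)
  Distance 7: (row=7, col=2), (row=7, col=4)
  Distance 8: (row=7, col=1), (row=8, col=2), (row=8, col=4)
  Distance 9: (row=7, col=0), (row=8, col=1), (row=8, col=3), (row=9, col=2), (row=9, col=4)
  Distance 10: (row=8, col=0), (row=9, col=1)
  Distance 11: (row=9, col=0)
Total reachable: 33 (grid has 36 open cells total)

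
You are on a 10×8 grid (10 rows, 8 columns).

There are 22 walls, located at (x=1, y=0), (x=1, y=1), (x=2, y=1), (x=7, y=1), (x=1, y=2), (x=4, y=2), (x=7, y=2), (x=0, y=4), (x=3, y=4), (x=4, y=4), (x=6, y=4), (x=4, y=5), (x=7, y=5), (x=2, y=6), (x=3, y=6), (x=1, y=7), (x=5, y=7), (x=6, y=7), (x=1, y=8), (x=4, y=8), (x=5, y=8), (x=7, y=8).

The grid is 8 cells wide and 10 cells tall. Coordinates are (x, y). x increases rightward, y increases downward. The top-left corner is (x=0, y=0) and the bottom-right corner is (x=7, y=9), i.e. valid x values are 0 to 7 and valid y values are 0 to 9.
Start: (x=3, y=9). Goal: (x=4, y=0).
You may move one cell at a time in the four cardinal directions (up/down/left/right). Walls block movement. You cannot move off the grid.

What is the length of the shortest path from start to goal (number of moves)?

BFS from (x=3, y=9) until reaching (x=4, y=0):
  Distance 0: (x=3, y=9)
  Distance 1: (x=3, y=8), (x=2, y=9), (x=4, y=9)
  Distance 2: (x=3, y=7), (x=2, y=8), (x=1, y=9), (x=5, y=9)
  Distance 3: (x=2, y=7), (x=4, y=7), (x=0, y=9), (x=6, y=9)
  Distance 4: (x=4, y=6), (x=0, y=8), (x=6, y=8), (x=7, y=9)
  Distance 5: (x=5, y=6), (x=0, y=7)
  Distance 6: (x=5, y=5), (x=0, y=6), (x=6, y=6)
  Distance 7: (x=5, y=4), (x=0, y=5), (x=6, y=5), (x=1, y=6), (x=7, y=6)
  Distance 8: (x=5, y=3), (x=1, y=5), (x=7, y=7)
  Distance 9: (x=5, y=2), (x=4, y=3), (x=6, y=3), (x=1, y=4), (x=2, y=5)
  Distance 10: (x=5, y=1), (x=6, y=2), (x=1, y=3), (x=3, y=3), (x=7, y=3), (x=2, y=4), (x=3, y=5)
  Distance 11: (x=5, y=0), (x=4, y=1), (x=6, y=1), (x=3, y=2), (x=0, y=3), (x=2, y=3), (x=7, y=4)
  Distance 12: (x=4, y=0), (x=6, y=0), (x=3, y=1), (x=0, y=2), (x=2, y=2)  <- goal reached here
One shortest path (12 moves): (x=3, y=9) -> (x=3, y=8) -> (x=3, y=7) -> (x=4, y=7) -> (x=4, y=6) -> (x=5, y=6) -> (x=5, y=5) -> (x=5, y=4) -> (x=5, y=3) -> (x=5, y=2) -> (x=5, y=1) -> (x=4, y=1) -> (x=4, y=0)

Answer: Shortest path length: 12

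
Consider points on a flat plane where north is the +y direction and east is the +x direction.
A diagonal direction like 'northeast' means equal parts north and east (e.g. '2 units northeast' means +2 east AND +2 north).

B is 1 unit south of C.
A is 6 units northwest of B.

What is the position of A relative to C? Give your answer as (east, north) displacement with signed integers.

Answer: A is at (east=-6, north=5) relative to C.

Derivation:
Place C at the origin (east=0, north=0).
  B is 1 unit south of C: delta (east=+0, north=-1); B at (east=0, north=-1).
  A is 6 units northwest of B: delta (east=-6, north=+6); A at (east=-6, north=5).
Therefore A relative to C: (east=-6, north=5).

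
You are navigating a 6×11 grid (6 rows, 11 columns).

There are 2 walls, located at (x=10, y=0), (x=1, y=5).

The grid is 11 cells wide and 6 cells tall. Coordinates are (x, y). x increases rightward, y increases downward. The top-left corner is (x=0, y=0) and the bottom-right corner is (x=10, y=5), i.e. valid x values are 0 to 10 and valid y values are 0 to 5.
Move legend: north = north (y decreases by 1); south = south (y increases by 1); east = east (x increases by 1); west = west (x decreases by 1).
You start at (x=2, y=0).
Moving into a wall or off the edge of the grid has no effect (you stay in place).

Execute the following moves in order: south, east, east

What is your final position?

Start: (x=2, y=0)
  south (south): (x=2, y=0) -> (x=2, y=1)
  east (east): (x=2, y=1) -> (x=3, y=1)
  east (east): (x=3, y=1) -> (x=4, y=1)
Final: (x=4, y=1)

Answer: Final position: (x=4, y=1)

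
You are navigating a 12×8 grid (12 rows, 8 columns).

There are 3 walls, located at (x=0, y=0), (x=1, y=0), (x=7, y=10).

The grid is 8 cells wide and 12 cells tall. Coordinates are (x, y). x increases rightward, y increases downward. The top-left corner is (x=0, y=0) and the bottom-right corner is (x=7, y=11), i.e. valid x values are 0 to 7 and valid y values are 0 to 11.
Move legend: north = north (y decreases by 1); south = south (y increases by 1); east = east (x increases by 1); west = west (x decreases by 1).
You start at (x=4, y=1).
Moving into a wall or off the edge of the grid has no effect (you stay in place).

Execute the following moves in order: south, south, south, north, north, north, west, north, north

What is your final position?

Answer: Final position: (x=3, y=0)

Derivation:
Start: (x=4, y=1)
  south (south): (x=4, y=1) -> (x=4, y=2)
  south (south): (x=4, y=2) -> (x=4, y=3)
  south (south): (x=4, y=3) -> (x=4, y=4)
  north (north): (x=4, y=4) -> (x=4, y=3)
  north (north): (x=4, y=3) -> (x=4, y=2)
  north (north): (x=4, y=2) -> (x=4, y=1)
  west (west): (x=4, y=1) -> (x=3, y=1)
  north (north): (x=3, y=1) -> (x=3, y=0)
  north (north): blocked, stay at (x=3, y=0)
Final: (x=3, y=0)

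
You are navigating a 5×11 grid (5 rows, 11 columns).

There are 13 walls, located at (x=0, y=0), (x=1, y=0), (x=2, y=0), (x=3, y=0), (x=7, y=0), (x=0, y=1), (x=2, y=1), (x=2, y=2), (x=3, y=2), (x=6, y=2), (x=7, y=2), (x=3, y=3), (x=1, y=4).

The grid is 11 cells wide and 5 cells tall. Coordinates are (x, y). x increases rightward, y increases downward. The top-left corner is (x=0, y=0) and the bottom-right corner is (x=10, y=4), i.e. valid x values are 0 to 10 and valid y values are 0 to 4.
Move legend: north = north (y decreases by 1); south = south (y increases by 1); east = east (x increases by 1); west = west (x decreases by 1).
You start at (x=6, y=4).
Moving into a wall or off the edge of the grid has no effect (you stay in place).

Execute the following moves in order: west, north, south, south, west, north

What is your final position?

Start: (x=6, y=4)
  west (west): (x=6, y=4) -> (x=5, y=4)
  north (north): (x=5, y=4) -> (x=5, y=3)
  south (south): (x=5, y=3) -> (x=5, y=4)
  south (south): blocked, stay at (x=5, y=4)
  west (west): (x=5, y=4) -> (x=4, y=4)
  north (north): (x=4, y=4) -> (x=4, y=3)
Final: (x=4, y=3)

Answer: Final position: (x=4, y=3)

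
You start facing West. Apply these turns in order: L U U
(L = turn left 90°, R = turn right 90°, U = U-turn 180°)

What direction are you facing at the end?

Start: West
  L (left (90° counter-clockwise)) -> South
  U (U-turn (180°)) -> North
  U (U-turn (180°)) -> South
Final: South

Answer: Final heading: South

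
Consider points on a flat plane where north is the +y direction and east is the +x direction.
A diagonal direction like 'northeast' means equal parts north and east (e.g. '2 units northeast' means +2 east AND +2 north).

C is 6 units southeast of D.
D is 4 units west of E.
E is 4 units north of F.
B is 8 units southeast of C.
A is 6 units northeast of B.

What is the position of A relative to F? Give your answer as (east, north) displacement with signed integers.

Place F at the origin (east=0, north=0).
  E is 4 units north of F: delta (east=+0, north=+4); E at (east=0, north=4).
  D is 4 units west of E: delta (east=-4, north=+0); D at (east=-4, north=4).
  C is 6 units southeast of D: delta (east=+6, north=-6); C at (east=2, north=-2).
  B is 8 units southeast of C: delta (east=+8, north=-8); B at (east=10, north=-10).
  A is 6 units northeast of B: delta (east=+6, north=+6); A at (east=16, north=-4).
Therefore A relative to F: (east=16, north=-4).

Answer: A is at (east=16, north=-4) relative to F.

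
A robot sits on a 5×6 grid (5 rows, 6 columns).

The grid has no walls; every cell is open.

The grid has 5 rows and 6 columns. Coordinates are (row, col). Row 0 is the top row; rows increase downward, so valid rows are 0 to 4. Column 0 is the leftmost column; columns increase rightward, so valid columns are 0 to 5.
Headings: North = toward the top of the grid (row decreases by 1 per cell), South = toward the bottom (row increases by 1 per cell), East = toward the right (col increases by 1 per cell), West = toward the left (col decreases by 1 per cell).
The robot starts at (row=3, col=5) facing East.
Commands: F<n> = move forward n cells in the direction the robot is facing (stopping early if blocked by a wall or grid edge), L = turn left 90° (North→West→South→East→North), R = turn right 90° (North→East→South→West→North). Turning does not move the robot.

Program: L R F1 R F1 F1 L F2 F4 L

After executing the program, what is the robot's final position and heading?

Start: (row=3, col=5), facing East
  L: turn left, now facing North
  R: turn right, now facing East
  F1: move forward 0/1 (blocked), now at (row=3, col=5)
  R: turn right, now facing South
  F1: move forward 1, now at (row=4, col=5)
  F1: move forward 0/1 (blocked), now at (row=4, col=5)
  L: turn left, now facing East
  F2: move forward 0/2 (blocked), now at (row=4, col=5)
  F4: move forward 0/4 (blocked), now at (row=4, col=5)
  L: turn left, now facing North
Final: (row=4, col=5), facing North

Answer: Final position: (row=4, col=5), facing North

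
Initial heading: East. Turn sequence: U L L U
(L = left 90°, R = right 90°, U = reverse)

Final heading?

Start: East
  U (U-turn (180°)) -> West
  L (left (90° counter-clockwise)) -> South
  L (left (90° counter-clockwise)) -> East
  U (U-turn (180°)) -> West
Final: West

Answer: Final heading: West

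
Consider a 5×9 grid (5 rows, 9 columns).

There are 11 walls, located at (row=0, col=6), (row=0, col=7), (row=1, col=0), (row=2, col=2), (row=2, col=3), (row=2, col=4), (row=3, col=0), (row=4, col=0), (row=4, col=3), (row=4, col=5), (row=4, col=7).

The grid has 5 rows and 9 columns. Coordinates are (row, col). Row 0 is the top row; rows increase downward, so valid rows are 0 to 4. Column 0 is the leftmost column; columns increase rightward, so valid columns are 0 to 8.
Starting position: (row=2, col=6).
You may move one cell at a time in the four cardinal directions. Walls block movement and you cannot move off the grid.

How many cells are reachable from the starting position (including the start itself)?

BFS flood-fill from (row=2, col=6):
  Distance 0: (row=2, col=6)
  Distance 1: (row=1, col=6), (row=2, col=5), (row=2, col=7), (row=3, col=6)
  Distance 2: (row=1, col=5), (row=1, col=7), (row=2, col=8), (row=3, col=5), (row=3, col=7), (row=4, col=6)
  Distance 3: (row=0, col=5), (row=1, col=4), (row=1, col=8), (row=3, col=4), (row=3, col=8)
  Distance 4: (row=0, col=4), (row=0, col=8), (row=1, col=3), (row=3, col=3), (row=4, col=4), (row=4, col=8)
  Distance 5: (row=0, col=3), (row=1, col=2), (row=3, col=2)
  Distance 6: (row=0, col=2), (row=1, col=1), (row=3, col=1), (row=4, col=2)
  Distance 7: (row=0, col=1), (row=2, col=1), (row=4, col=1)
  Distance 8: (row=0, col=0), (row=2, col=0)
Total reachable: 34 (grid has 34 open cells total)

Answer: Reachable cells: 34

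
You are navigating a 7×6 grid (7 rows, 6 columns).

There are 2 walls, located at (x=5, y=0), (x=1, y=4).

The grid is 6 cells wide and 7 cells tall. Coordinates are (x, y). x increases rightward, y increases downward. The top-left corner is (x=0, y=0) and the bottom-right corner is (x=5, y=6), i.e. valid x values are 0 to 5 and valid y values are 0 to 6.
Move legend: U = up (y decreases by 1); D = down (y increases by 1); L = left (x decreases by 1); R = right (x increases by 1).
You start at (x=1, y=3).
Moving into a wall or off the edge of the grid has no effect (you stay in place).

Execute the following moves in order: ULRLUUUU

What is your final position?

Start: (x=1, y=3)
  U (up): (x=1, y=3) -> (x=1, y=2)
  L (left): (x=1, y=2) -> (x=0, y=2)
  R (right): (x=0, y=2) -> (x=1, y=2)
  L (left): (x=1, y=2) -> (x=0, y=2)
  U (up): (x=0, y=2) -> (x=0, y=1)
  U (up): (x=0, y=1) -> (x=0, y=0)
  U (up): blocked, stay at (x=0, y=0)
  U (up): blocked, stay at (x=0, y=0)
Final: (x=0, y=0)

Answer: Final position: (x=0, y=0)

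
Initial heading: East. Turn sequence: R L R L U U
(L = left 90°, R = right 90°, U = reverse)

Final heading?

Answer: Final heading: East

Derivation:
Start: East
  R (right (90° clockwise)) -> South
  L (left (90° counter-clockwise)) -> East
  R (right (90° clockwise)) -> South
  L (left (90° counter-clockwise)) -> East
  U (U-turn (180°)) -> West
  U (U-turn (180°)) -> East
Final: East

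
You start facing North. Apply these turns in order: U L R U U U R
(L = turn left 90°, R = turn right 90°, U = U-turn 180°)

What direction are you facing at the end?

Start: North
  U (U-turn (180°)) -> South
  L (left (90° counter-clockwise)) -> East
  R (right (90° clockwise)) -> South
  U (U-turn (180°)) -> North
  U (U-turn (180°)) -> South
  U (U-turn (180°)) -> North
  R (right (90° clockwise)) -> East
Final: East

Answer: Final heading: East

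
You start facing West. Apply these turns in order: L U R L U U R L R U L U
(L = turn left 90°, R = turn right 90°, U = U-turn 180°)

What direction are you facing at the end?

Answer: Final heading: North

Derivation:
Start: West
  L (left (90° counter-clockwise)) -> South
  U (U-turn (180°)) -> North
  R (right (90° clockwise)) -> East
  L (left (90° counter-clockwise)) -> North
  U (U-turn (180°)) -> South
  U (U-turn (180°)) -> North
  R (right (90° clockwise)) -> East
  L (left (90° counter-clockwise)) -> North
  R (right (90° clockwise)) -> East
  U (U-turn (180°)) -> West
  L (left (90° counter-clockwise)) -> South
  U (U-turn (180°)) -> North
Final: North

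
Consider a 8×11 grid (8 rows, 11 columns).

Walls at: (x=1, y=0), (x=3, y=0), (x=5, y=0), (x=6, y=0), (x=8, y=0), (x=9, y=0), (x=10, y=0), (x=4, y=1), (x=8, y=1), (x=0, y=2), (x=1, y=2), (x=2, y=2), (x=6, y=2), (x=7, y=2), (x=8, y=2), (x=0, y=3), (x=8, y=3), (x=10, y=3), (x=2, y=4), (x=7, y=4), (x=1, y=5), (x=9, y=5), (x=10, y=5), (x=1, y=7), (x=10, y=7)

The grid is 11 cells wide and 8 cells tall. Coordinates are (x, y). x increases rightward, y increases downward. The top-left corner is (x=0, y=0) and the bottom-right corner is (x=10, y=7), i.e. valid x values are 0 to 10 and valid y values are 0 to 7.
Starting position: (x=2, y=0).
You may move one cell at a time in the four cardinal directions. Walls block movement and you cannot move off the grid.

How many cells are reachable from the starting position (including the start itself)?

BFS flood-fill from (x=2, y=0):
  Distance 0: (x=2, y=0)
  Distance 1: (x=2, y=1)
  Distance 2: (x=1, y=1), (x=3, y=1)
  Distance 3: (x=0, y=1), (x=3, y=2)
  Distance 4: (x=0, y=0), (x=4, y=2), (x=3, y=3)
  Distance 5: (x=5, y=2), (x=2, y=3), (x=4, y=3), (x=3, y=4)
  Distance 6: (x=5, y=1), (x=1, y=3), (x=5, y=3), (x=4, y=4), (x=3, y=5)
  Distance 7: (x=6, y=1), (x=6, y=3), (x=1, y=4), (x=5, y=4), (x=2, y=5), (x=4, y=5), (x=3, y=6)
  Distance 8: (x=7, y=1), (x=7, y=3), (x=0, y=4), (x=6, y=4), (x=5, y=5), (x=2, y=6), (x=4, y=6), (x=3, y=7)
  Distance 9: (x=7, y=0), (x=0, y=5), (x=6, y=5), (x=1, y=6), (x=5, y=6), (x=2, y=7), (x=4, y=7)
  Distance 10: (x=7, y=5), (x=0, y=6), (x=6, y=6), (x=5, y=7)
  Distance 11: (x=8, y=5), (x=7, y=6), (x=0, y=7), (x=6, y=7)
  Distance 12: (x=8, y=4), (x=8, y=6), (x=7, y=7)
  Distance 13: (x=9, y=4), (x=9, y=6), (x=8, y=7)
  Distance 14: (x=9, y=3), (x=10, y=4), (x=10, y=6), (x=9, y=7)
  Distance 15: (x=9, y=2)
  Distance 16: (x=9, y=1), (x=10, y=2)
  Distance 17: (x=10, y=1)
Total reachable: 62 (grid has 63 open cells total)

Answer: Reachable cells: 62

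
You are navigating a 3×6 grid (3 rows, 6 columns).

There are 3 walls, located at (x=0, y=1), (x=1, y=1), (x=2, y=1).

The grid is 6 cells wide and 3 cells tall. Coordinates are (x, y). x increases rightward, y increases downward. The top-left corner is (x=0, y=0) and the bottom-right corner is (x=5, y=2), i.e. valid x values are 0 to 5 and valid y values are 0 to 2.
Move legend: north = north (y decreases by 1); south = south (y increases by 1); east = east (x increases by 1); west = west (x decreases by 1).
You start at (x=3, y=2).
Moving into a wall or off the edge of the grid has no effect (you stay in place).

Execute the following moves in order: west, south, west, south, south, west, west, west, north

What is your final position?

Start: (x=3, y=2)
  west (west): (x=3, y=2) -> (x=2, y=2)
  south (south): blocked, stay at (x=2, y=2)
  west (west): (x=2, y=2) -> (x=1, y=2)
  south (south): blocked, stay at (x=1, y=2)
  south (south): blocked, stay at (x=1, y=2)
  west (west): (x=1, y=2) -> (x=0, y=2)
  west (west): blocked, stay at (x=0, y=2)
  west (west): blocked, stay at (x=0, y=2)
  north (north): blocked, stay at (x=0, y=2)
Final: (x=0, y=2)

Answer: Final position: (x=0, y=2)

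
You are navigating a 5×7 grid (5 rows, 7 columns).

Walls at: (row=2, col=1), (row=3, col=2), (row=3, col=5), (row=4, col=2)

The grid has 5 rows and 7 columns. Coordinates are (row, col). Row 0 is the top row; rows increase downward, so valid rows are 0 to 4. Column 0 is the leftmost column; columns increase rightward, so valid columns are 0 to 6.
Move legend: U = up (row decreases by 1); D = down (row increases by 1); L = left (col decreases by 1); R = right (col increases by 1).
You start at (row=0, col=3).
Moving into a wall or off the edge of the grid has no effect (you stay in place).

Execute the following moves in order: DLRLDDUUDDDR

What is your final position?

Answer: Final position: (row=2, col=3)

Derivation:
Start: (row=0, col=3)
  D (down): (row=0, col=3) -> (row=1, col=3)
  L (left): (row=1, col=3) -> (row=1, col=2)
  R (right): (row=1, col=2) -> (row=1, col=3)
  L (left): (row=1, col=3) -> (row=1, col=2)
  D (down): (row=1, col=2) -> (row=2, col=2)
  D (down): blocked, stay at (row=2, col=2)
  U (up): (row=2, col=2) -> (row=1, col=2)
  U (up): (row=1, col=2) -> (row=0, col=2)
  D (down): (row=0, col=2) -> (row=1, col=2)
  D (down): (row=1, col=2) -> (row=2, col=2)
  D (down): blocked, stay at (row=2, col=2)
  R (right): (row=2, col=2) -> (row=2, col=3)
Final: (row=2, col=3)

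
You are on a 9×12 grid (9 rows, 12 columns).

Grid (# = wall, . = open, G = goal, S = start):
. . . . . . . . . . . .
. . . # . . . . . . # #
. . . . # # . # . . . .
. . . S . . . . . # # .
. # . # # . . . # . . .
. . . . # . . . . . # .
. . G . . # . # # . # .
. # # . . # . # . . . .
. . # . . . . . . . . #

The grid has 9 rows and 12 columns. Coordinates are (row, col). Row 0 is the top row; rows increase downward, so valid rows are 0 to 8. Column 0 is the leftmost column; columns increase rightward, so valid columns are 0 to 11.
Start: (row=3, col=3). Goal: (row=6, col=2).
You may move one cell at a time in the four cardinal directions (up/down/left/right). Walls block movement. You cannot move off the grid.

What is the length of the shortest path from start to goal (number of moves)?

BFS from (row=3, col=3) until reaching (row=6, col=2):
  Distance 0: (row=3, col=3)
  Distance 1: (row=2, col=3), (row=3, col=2), (row=3, col=4)
  Distance 2: (row=2, col=2), (row=3, col=1), (row=3, col=5), (row=4, col=2)
  Distance 3: (row=1, col=2), (row=2, col=1), (row=3, col=0), (row=3, col=6), (row=4, col=5), (row=5, col=2)
  Distance 4: (row=0, col=2), (row=1, col=1), (row=2, col=0), (row=2, col=6), (row=3, col=7), (row=4, col=0), (row=4, col=6), (row=5, col=1), (row=5, col=3), (row=5, col=5), (row=6, col=2)  <- goal reached here
One shortest path (4 moves): (row=3, col=3) -> (row=3, col=2) -> (row=4, col=2) -> (row=5, col=2) -> (row=6, col=2)

Answer: Shortest path length: 4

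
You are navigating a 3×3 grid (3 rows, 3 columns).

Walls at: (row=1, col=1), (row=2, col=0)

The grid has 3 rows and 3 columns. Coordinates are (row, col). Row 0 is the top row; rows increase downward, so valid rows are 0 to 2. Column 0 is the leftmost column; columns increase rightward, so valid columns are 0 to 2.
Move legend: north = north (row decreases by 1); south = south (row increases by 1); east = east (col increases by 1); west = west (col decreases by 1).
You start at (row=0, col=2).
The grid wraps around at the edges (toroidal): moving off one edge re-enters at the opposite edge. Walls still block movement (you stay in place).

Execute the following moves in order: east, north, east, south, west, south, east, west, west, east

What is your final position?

Answer: Final position: (row=1, col=0)

Derivation:
Start: (row=0, col=2)
  east (east): (row=0, col=2) -> (row=0, col=0)
  north (north): blocked, stay at (row=0, col=0)
  east (east): (row=0, col=0) -> (row=0, col=1)
  south (south): blocked, stay at (row=0, col=1)
  west (west): (row=0, col=1) -> (row=0, col=0)
  south (south): (row=0, col=0) -> (row=1, col=0)
  east (east): blocked, stay at (row=1, col=0)
  west (west): (row=1, col=0) -> (row=1, col=2)
  west (west): blocked, stay at (row=1, col=2)
  east (east): (row=1, col=2) -> (row=1, col=0)
Final: (row=1, col=0)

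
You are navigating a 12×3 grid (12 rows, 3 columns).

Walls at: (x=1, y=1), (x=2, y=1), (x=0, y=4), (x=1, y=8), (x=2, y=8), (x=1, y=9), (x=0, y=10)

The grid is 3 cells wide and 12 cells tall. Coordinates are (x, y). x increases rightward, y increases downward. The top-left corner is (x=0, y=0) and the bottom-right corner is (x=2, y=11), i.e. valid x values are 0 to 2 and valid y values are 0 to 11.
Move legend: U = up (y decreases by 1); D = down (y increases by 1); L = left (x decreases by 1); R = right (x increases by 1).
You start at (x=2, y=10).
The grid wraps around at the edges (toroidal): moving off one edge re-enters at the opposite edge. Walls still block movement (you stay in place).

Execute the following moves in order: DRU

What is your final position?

Start: (x=2, y=10)
  D (down): (x=2, y=10) -> (x=2, y=11)
  R (right): (x=2, y=11) -> (x=0, y=11)
  U (up): blocked, stay at (x=0, y=11)
Final: (x=0, y=11)

Answer: Final position: (x=0, y=11)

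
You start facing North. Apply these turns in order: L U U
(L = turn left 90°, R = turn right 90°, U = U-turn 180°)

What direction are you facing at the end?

Start: North
  L (left (90° counter-clockwise)) -> West
  U (U-turn (180°)) -> East
  U (U-turn (180°)) -> West
Final: West

Answer: Final heading: West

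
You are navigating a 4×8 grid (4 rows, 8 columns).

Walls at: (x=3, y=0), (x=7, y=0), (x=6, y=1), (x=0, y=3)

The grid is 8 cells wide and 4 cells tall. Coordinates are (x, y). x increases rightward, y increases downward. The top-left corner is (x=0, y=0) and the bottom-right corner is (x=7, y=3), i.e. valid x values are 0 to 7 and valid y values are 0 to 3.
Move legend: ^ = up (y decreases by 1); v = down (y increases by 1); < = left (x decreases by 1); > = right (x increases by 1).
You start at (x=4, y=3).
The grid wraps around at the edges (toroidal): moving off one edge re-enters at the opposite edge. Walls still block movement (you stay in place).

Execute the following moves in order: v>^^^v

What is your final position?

Start: (x=4, y=3)
  v (down): (x=4, y=3) -> (x=4, y=0)
  > (right): (x=4, y=0) -> (x=5, y=0)
  ^ (up): (x=5, y=0) -> (x=5, y=3)
  ^ (up): (x=5, y=3) -> (x=5, y=2)
  ^ (up): (x=5, y=2) -> (x=5, y=1)
  v (down): (x=5, y=1) -> (x=5, y=2)
Final: (x=5, y=2)

Answer: Final position: (x=5, y=2)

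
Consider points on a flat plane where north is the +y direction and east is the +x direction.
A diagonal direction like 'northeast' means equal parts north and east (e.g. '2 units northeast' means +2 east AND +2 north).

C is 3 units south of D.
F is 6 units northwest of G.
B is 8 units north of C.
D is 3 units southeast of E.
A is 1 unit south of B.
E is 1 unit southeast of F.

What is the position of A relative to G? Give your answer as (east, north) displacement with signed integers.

Answer: A is at (east=-2, north=6) relative to G.

Derivation:
Place G at the origin (east=0, north=0).
  F is 6 units northwest of G: delta (east=-6, north=+6); F at (east=-6, north=6).
  E is 1 unit southeast of F: delta (east=+1, north=-1); E at (east=-5, north=5).
  D is 3 units southeast of E: delta (east=+3, north=-3); D at (east=-2, north=2).
  C is 3 units south of D: delta (east=+0, north=-3); C at (east=-2, north=-1).
  B is 8 units north of C: delta (east=+0, north=+8); B at (east=-2, north=7).
  A is 1 unit south of B: delta (east=+0, north=-1); A at (east=-2, north=6).
Therefore A relative to G: (east=-2, north=6).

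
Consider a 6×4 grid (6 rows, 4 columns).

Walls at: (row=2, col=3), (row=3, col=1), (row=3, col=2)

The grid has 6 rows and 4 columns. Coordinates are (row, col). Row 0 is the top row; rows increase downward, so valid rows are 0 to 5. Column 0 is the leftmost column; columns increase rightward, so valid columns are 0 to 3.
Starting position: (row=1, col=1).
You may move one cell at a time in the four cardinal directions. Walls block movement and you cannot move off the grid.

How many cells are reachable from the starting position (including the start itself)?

BFS flood-fill from (row=1, col=1):
  Distance 0: (row=1, col=1)
  Distance 1: (row=0, col=1), (row=1, col=0), (row=1, col=2), (row=2, col=1)
  Distance 2: (row=0, col=0), (row=0, col=2), (row=1, col=3), (row=2, col=0), (row=2, col=2)
  Distance 3: (row=0, col=3), (row=3, col=0)
  Distance 4: (row=4, col=0)
  Distance 5: (row=4, col=1), (row=5, col=0)
  Distance 6: (row=4, col=2), (row=5, col=1)
  Distance 7: (row=4, col=3), (row=5, col=2)
  Distance 8: (row=3, col=3), (row=5, col=3)
Total reachable: 21 (grid has 21 open cells total)

Answer: Reachable cells: 21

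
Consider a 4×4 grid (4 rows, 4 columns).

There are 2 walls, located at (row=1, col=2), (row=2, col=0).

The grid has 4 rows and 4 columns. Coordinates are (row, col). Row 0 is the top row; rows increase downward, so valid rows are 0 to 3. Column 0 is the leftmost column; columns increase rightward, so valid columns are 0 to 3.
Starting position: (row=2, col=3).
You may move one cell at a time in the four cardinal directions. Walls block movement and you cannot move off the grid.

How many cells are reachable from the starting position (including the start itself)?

Answer: Reachable cells: 14

Derivation:
BFS flood-fill from (row=2, col=3):
  Distance 0: (row=2, col=3)
  Distance 1: (row=1, col=3), (row=2, col=2), (row=3, col=3)
  Distance 2: (row=0, col=3), (row=2, col=1), (row=3, col=2)
  Distance 3: (row=0, col=2), (row=1, col=1), (row=3, col=1)
  Distance 4: (row=0, col=1), (row=1, col=0), (row=3, col=0)
  Distance 5: (row=0, col=0)
Total reachable: 14 (grid has 14 open cells total)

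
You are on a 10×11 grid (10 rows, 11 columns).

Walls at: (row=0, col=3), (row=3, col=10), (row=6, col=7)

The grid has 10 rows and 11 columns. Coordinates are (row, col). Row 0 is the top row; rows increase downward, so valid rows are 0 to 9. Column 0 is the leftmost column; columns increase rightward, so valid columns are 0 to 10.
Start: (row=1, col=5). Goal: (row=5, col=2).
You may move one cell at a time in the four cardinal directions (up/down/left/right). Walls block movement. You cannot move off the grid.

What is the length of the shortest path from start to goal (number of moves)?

Answer: Shortest path length: 7

Derivation:
BFS from (row=1, col=5) until reaching (row=5, col=2):
  Distance 0: (row=1, col=5)
  Distance 1: (row=0, col=5), (row=1, col=4), (row=1, col=6), (row=2, col=5)
  Distance 2: (row=0, col=4), (row=0, col=6), (row=1, col=3), (row=1, col=7), (row=2, col=4), (row=2, col=6), (row=3, col=5)
  Distance 3: (row=0, col=7), (row=1, col=2), (row=1, col=8), (row=2, col=3), (row=2, col=7), (row=3, col=4), (row=3, col=6), (row=4, col=5)
  Distance 4: (row=0, col=2), (row=0, col=8), (row=1, col=1), (row=1, col=9), (row=2, col=2), (row=2, col=8), (row=3, col=3), (row=3, col=7), (row=4, col=4), (row=4, col=6), (row=5, col=5)
  Distance 5: (row=0, col=1), (row=0, col=9), (row=1, col=0), (row=1, col=10), (row=2, col=1), (row=2, col=9), (row=3, col=2), (row=3, col=8), (row=4, col=3), (row=4, col=7), (row=5, col=4), (row=5, col=6), (row=6, col=5)
  Distance 6: (row=0, col=0), (row=0, col=10), (row=2, col=0), (row=2, col=10), (row=3, col=1), (row=3, col=9), (row=4, col=2), (row=4, col=8), (row=5, col=3), (row=5, col=7), (row=6, col=4), (row=6, col=6), (row=7, col=5)
  Distance 7: (row=3, col=0), (row=4, col=1), (row=4, col=9), (row=5, col=2), (row=5, col=8), (row=6, col=3), (row=7, col=4), (row=7, col=6), (row=8, col=5)  <- goal reached here
One shortest path (7 moves): (row=1, col=5) -> (row=1, col=4) -> (row=1, col=3) -> (row=1, col=2) -> (row=2, col=2) -> (row=3, col=2) -> (row=4, col=2) -> (row=5, col=2)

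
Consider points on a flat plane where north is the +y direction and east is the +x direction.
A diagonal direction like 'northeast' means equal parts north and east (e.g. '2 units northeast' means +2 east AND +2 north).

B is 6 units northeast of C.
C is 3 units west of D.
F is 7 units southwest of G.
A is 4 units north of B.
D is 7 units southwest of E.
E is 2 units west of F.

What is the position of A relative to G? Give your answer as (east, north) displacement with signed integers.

Place G at the origin (east=0, north=0).
  F is 7 units southwest of G: delta (east=-7, north=-7); F at (east=-7, north=-7).
  E is 2 units west of F: delta (east=-2, north=+0); E at (east=-9, north=-7).
  D is 7 units southwest of E: delta (east=-7, north=-7); D at (east=-16, north=-14).
  C is 3 units west of D: delta (east=-3, north=+0); C at (east=-19, north=-14).
  B is 6 units northeast of C: delta (east=+6, north=+6); B at (east=-13, north=-8).
  A is 4 units north of B: delta (east=+0, north=+4); A at (east=-13, north=-4).
Therefore A relative to G: (east=-13, north=-4).

Answer: A is at (east=-13, north=-4) relative to G.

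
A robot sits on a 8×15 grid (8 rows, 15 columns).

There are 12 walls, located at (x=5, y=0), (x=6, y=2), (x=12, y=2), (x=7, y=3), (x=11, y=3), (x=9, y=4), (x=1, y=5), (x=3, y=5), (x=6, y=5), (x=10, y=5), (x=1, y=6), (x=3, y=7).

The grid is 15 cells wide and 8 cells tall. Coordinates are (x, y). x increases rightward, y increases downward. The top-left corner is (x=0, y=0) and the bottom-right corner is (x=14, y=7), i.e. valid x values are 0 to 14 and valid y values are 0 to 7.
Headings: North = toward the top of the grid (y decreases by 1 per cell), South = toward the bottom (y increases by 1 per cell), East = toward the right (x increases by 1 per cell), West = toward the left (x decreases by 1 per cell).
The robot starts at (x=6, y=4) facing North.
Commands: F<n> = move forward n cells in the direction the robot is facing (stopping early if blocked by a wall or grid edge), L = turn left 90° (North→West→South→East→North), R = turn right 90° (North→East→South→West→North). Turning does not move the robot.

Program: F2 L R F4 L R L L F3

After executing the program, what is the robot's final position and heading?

Answer: Final position: (x=6, y=4), facing South

Derivation:
Start: (x=6, y=4), facing North
  F2: move forward 1/2 (blocked), now at (x=6, y=3)
  L: turn left, now facing West
  R: turn right, now facing North
  F4: move forward 0/4 (blocked), now at (x=6, y=3)
  L: turn left, now facing West
  R: turn right, now facing North
  L: turn left, now facing West
  L: turn left, now facing South
  F3: move forward 1/3 (blocked), now at (x=6, y=4)
Final: (x=6, y=4), facing South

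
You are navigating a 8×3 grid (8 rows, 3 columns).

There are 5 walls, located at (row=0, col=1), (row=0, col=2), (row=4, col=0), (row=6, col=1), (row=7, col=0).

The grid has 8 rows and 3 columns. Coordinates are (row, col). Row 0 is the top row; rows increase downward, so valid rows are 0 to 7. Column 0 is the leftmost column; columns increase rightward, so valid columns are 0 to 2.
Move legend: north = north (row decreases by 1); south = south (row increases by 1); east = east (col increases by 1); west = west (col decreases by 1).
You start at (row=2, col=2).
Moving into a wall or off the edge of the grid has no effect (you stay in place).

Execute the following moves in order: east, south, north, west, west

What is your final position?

Start: (row=2, col=2)
  east (east): blocked, stay at (row=2, col=2)
  south (south): (row=2, col=2) -> (row=3, col=2)
  north (north): (row=3, col=2) -> (row=2, col=2)
  west (west): (row=2, col=2) -> (row=2, col=1)
  west (west): (row=2, col=1) -> (row=2, col=0)
Final: (row=2, col=0)

Answer: Final position: (row=2, col=0)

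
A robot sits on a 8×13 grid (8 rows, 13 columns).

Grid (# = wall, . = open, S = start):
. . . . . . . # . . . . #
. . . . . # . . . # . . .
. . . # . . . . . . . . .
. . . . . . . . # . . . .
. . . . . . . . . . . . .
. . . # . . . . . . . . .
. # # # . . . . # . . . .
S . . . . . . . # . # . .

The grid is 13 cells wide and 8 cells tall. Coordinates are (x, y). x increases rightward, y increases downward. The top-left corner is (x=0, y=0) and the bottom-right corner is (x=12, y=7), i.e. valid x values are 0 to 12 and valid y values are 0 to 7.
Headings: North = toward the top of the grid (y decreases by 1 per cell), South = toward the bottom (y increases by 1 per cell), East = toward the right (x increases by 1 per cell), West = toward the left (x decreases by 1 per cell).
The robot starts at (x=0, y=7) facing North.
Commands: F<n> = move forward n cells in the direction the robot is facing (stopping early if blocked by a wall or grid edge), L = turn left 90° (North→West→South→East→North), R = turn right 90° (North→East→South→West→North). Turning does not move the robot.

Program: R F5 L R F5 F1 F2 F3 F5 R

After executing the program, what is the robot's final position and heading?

Answer: Final position: (x=7, y=7), facing South

Derivation:
Start: (x=0, y=7), facing North
  R: turn right, now facing East
  F5: move forward 5, now at (x=5, y=7)
  L: turn left, now facing North
  R: turn right, now facing East
  F5: move forward 2/5 (blocked), now at (x=7, y=7)
  F1: move forward 0/1 (blocked), now at (x=7, y=7)
  F2: move forward 0/2 (blocked), now at (x=7, y=7)
  F3: move forward 0/3 (blocked), now at (x=7, y=7)
  F5: move forward 0/5 (blocked), now at (x=7, y=7)
  R: turn right, now facing South
Final: (x=7, y=7), facing South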